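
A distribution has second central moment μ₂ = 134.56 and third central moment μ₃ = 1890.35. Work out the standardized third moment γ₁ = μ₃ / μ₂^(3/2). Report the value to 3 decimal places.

1.211

σ = √μ₂ = √134.56 = 11.60000
σ³ = μ₂^(3/2) = 1560.89600
γ₁ = μ₃/σ³ = 1890.35 / 1560.89600 ≈ 1.211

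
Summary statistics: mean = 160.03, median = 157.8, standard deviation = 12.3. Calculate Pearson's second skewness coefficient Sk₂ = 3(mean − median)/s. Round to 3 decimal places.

Sk₂ = 3(160.03 − 157.8) / 12.3 = 3 × 2.2300 / 12.3
    = 6.6900 / 12.3 ≈ 0.544

0.544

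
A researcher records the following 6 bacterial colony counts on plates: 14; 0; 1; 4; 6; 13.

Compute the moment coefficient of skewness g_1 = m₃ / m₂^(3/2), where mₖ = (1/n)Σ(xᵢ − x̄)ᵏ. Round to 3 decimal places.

0.341

x̄ = (14 + 0 + 1 + 4 + 6 + 13) / 6 = 6.3333
deviations (xᵢ − x̄): 7.6667, -6.3333, -5.3333, -2.3333, -0.3333, 6.6667
Σ(xᵢ − x̄)² = 177.3333 ⇒ m₂ = 177.3333/6 = 29.55556
Σ(xᵢ − x̄)³ = 328.4444 ⇒ m₃ = 328.4444/6 = 54.74074
m₂^(3/2) = 29.55556^(1.5) = 160.67884
g_1 = m₃ / m₂^(3/2) = 54.74074 / 160.67884 ≈ 0.341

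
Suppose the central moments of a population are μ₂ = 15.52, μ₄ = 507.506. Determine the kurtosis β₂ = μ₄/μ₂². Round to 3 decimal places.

2.107

μ₂² = 15.52² = 240.87040
μ₄/μ₂² = 507.506 / 240.87040 = 2.10697
β₂ ≈ 2.107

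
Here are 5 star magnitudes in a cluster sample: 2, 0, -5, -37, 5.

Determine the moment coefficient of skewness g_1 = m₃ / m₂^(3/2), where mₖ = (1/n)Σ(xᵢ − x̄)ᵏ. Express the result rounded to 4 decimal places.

x̄ = (2 + 0 - 5 - 37 + 5) / 5 = -7.0000
deviations (xᵢ − x̄): 9.0000, 7.0000, 2.0000, -30.0000, 12.0000
Σ(xᵢ − x̄)² = 1178.0000 ⇒ m₂ = 1178.0000/5 = 235.60000
Σ(xᵢ − x̄)³ = -24192.0000 ⇒ m₃ = -24192.0000/5 = -4838.40000
m₂^(3/2) = 235.60000^(1.5) = 3616.28732
g_1 = m₃ / m₂^(3/2) = -4838.40000 / 3616.28732 ≈ -1.3379

-1.3379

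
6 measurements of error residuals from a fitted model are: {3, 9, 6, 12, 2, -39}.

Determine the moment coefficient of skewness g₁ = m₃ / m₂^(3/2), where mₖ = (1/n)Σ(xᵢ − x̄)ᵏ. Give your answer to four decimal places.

x̄ = (3 + 9 + 6 + 12 + 2 - 39) / 6 = -1.1667
deviations (xᵢ − x̄): 4.1667, 10.1667, 7.1667, 13.1667, 3.1667, -37.8333
Σ(xᵢ − x̄)² = 1786.8333 ⇒ m₂ = 1786.8333/6 = 297.80556
Σ(xᵢ − x̄)³ = -50347.5556 ⇒ m₃ = -50347.5556/6 = -8391.25926
m₂^(3/2) = 297.80556^(1.5) = 5139.24347
g₁ = m₃ / m₂^(3/2) = -8391.25926 / 5139.24347 ≈ -1.6328

-1.6328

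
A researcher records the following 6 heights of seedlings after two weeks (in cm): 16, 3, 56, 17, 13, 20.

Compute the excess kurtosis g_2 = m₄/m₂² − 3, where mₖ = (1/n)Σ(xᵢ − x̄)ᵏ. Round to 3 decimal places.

0.582

x̄ = 20.8333
Σ(xᵢ − x̄)² = 1654.8333 ⇒ m₂ = 275.80556
Σ(xᵢ − x̄)⁴ = 1635082.1528 ⇒ m₄ = 272513.69213
m₂² = 76068.70448
g_2 = m₄/m₂² − 3 = 3.58247 − 3 ≈ 0.582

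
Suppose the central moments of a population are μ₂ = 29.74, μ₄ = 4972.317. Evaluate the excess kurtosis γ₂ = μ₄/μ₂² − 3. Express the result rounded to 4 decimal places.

2.6218

μ₂² = 29.74² = 884.46760
μ₄/μ₂² = 4972.317 / 884.46760 = 5.62182
γ₂ = 5.62182 − 3 ≈ 2.6218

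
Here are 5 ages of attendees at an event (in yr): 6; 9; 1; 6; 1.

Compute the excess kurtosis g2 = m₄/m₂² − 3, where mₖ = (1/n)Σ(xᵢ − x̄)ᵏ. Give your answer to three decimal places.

-1.516

x̄ = 4.6000
Σ(xᵢ − x̄)² = 49.2000 ⇒ m₂ = 9.84000
Σ(xᵢ − x̄)⁴ = 718.4160 ⇒ m₄ = 143.68320
m₂² = 96.82560
g2 = m₄/m₂² − 3 = 1.48394 − 3 ≈ -1.516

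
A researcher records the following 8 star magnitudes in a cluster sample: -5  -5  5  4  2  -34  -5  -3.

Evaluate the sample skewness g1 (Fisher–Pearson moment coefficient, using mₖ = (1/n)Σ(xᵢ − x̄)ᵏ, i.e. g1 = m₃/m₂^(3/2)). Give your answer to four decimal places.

x̄ = (-5 - 5 + 5 + 4 + 2 - 34 - 5 - 3) / 8 = -5.1250
deviations (xᵢ − x̄): 0.1250, 0.1250, 10.1250, 9.1250, 7.1250, -28.8750, 0.1250, 2.1250
Σ(xᵢ − x̄)² = 1074.8750 ⇒ m₂ = 1074.8750/8 = 134.35938
Σ(xᵢ − x̄)³ = -21905.9063 ⇒ m₃ = -21905.9063/8 = -2738.23828
m₂^(3/2) = 134.35938^(1.5) = 1557.40643
g1 = m₃ / m₂^(3/2) = -2738.23828 / 1557.40643 ≈ -1.7582

-1.7582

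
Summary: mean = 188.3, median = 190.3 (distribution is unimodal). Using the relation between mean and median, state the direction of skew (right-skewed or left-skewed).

left-skewed

mean − median = 188.3 − 190.3 = -2.0
mean < median ⇒ the longer tail is on the left ⇒ left-skewed (negatively skewed).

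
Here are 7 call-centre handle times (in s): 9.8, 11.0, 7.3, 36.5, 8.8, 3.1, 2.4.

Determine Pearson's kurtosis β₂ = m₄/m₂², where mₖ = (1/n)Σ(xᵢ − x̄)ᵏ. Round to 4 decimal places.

x̄ = 11.2714
Σ(xᵢ − x̄)² = 806.0743 ⇒ m₂ = 115.15347
Σ(xᵢ − x̄)⁴ = 416051.1696 ⇒ m₄ = 59435.88137
m₂² = 13260.32151
β₂ = m₄/m₂² = 59435.88137 / 13260.32151 ≈ 4.4822

4.4822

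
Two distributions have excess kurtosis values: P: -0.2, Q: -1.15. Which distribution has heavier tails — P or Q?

Higher excess kurtosis ⇒ heavier tails relative to the normal distribution.
-0.2 vs -1.15: the larger is -0.2, so P has heavier tails.

P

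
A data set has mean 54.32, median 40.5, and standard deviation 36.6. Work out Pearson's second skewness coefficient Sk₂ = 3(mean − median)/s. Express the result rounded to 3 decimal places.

Sk₂ = 3(54.32 − 40.5) / 36.6 = 3 × 13.8200 / 36.6
    = 41.4600 / 36.6 ≈ 1.133

1.133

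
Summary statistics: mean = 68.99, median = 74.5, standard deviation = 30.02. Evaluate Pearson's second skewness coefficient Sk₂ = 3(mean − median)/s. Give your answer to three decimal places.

-0.551

Sk₂ = 3(68.99 − 74.5) / 30.02 = 3 × -5.5100 / 30.02
    = -16.5300 / 30.02 ≈ -0.551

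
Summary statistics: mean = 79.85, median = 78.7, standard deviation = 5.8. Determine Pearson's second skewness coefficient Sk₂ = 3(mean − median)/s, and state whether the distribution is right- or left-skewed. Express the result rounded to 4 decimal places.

Sk₂ = 3(79.85 − 78.7) / 5.8 = 3 × 1.1500 / 5.8
    = 3.4500 / 5.8 ≈ 0.5948
Sk₂ > 0 ⇒ mean > median ⇒ right-skewed (positive skew).

0.5948, right-skewed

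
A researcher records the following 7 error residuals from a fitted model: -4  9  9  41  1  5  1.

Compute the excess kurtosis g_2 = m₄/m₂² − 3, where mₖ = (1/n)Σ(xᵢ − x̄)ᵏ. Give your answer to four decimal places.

1.3186

x̄ = 8.8571
Σ(xᵢ − x̄)² = 1336.8571 ⇒ m₂ = 190.97959
Σ(xᵢ − x̄)⁴ = 1102596.1341 ⇒ m₄ = 157513.73344
m₂² = 36473.20450
g_2 = m₄/m₂² − 3 = 4.31862 − 3 ≈ 1.3186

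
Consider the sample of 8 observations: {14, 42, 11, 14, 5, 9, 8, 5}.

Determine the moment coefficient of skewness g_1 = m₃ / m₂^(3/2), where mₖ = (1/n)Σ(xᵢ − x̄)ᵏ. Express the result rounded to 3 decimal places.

1.896

x̄ = (14 + 42 + 11 + 14 + 5 + 9 + 8 + 5) / 8 = 13.5000
deviations (xᵢ − x̄): 0.5000, 28.5000, -2.5000, 0.5000, -8.5000, -4.5000, -5.5000, -8.5000
Σ(xᵢ − x̄)² = 1014.0000 ⇒ m₂ = 1014.0000/8 = 126.75000
Σ(xᵢ − x̄)³ = 21648.0000 ⇒ m₃ = 21648.0000/8 = 2706.00000
m₂^(3/2) = 126.75000^(1.5) = 1426.99336
g_1 = m₃ / m₂^(3/2) = 2706.00000 / 1426.99336 ≈ 1.896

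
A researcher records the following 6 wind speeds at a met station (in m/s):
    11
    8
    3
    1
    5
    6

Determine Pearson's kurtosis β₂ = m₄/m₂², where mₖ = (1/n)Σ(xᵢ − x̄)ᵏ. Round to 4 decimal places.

x̄ = 5.6667
Σ(xᵢ − x̄)² = 63.3333 ⇒ m₂ = 10.55556
Σ(xᵢ − x̄)⁴ = 1363.7778 ⇒ m₄ = 227.29630
m₂² = 111.41975
β₂ = m₄/m₂² = 227.29630 / 111.41975 ≈ 2.0400

2.0400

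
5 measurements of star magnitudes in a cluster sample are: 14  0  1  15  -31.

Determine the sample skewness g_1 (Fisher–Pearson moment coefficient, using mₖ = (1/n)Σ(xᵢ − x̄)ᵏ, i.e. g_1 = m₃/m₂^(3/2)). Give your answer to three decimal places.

x̄ = (14 + 0 + 1 + 15 - 31) / 5 = -0.2000
deviations (xᵢ − x̄): 14.2000, 0.2000, 1.2000, 15.2000, -30.8000
Σ(xᵢ − x̄)² = 1382.8000 ⇒ m₂ = 1382.8000/5 = 276.56000
Σ(xᵢ − x̄)³ = -22841.2800 ⇒ m₃ = -22841.2800/5 = -4568.25600
m₂^(3/2) = 276.56000^(1.5) = 4599.21858
g_1 = m₃ / m₂^(3/2) = -4568.25600 / 4599.21858 ≈ -0.993

-0.993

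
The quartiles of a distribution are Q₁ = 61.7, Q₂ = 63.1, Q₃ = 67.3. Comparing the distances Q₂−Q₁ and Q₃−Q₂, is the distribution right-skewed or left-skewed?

right-skewed

Q₂ − Q₁ = 1.4;  Q₃ − Q₂ = 4.2
Q₃ − Q₂ > Q₂ − Q₁ ⇒ the upper half is more spread out ⇒ right-skewed.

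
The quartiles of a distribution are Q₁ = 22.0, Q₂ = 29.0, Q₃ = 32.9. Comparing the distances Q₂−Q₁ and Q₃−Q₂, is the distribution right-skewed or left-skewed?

left-skewed

Q₂ − Q₁ = 7.0;  Q₃ − Q₂ = 3.9
Q₂ − Q₁ > Q₃ − Q₂ ⇒ the lower half is more spread out ⇒ left-skewed.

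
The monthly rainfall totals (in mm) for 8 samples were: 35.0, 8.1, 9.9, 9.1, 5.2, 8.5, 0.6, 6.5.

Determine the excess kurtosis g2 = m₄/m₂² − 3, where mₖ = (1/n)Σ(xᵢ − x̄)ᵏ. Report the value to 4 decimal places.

2.3224

x̄ = 10.3625
Σ(xᵢ − x̄)² = 754.2787 ⇒ m₂ = 94.28484
Σ(xᵢ − x̄)⁴ = 378513.7823 ⇒ m₄ = 47314.22279
m₂² = 8889.63176
g2 = m₄/m₂² − 3 = 5.32241 − 3 ≈ 2.3224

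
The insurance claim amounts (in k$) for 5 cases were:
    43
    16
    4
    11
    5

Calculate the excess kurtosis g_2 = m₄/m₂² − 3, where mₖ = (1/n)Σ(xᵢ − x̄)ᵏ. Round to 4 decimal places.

-0.2018

x̄ = 15.8000
Σ(xᵢ − x̄)² = 1018.8000 ⇒ m₂ = 203.76000
Σ(xᵢ − x̄)⁴ = 580886.7360 ⇒ m₄ = 116177.34720
m₂² = 41518.13760
g_2 = m₄/m₂² − 3 = 2.79823 − 3 ≈ -0.2018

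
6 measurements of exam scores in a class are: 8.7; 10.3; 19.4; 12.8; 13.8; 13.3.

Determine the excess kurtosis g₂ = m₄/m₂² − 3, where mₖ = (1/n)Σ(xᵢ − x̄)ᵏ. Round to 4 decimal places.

x̄ = 13.0500
Σ(xᵢ − x̄)² = 67.4950 ⇒ m₂ = 11.24917
Σ(xᵢ − x̄)⁴ = 2041.4806 ⇒ m₄ = 340.24677
m₂² = 126.54375
g₂ = m₄/m₂² − 3 = 2.68877 − 3 ≈ -0.3112

-0.3112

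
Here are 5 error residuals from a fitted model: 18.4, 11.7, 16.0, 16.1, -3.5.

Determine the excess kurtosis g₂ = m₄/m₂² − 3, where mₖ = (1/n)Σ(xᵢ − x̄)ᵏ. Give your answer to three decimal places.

-0.125

x̄ = 11.7400
Σ(xᵢ − x̄)² = 313.7720 ⇒ m₂ = 62.75440
Σ(xᵢ − x̄)⁴ = 56601.7123 ⇒ m₄ = 11320.34246
m₂² = 3938.11472
g₂ = m₄/m₂² − 3 = 2.87456 − 3 ≈ -0.125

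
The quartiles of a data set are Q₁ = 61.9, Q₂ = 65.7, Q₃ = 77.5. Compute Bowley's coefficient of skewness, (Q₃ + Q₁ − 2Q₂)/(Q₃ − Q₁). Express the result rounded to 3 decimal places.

numerator: Q₃ + Q₁ − 2Q₂ = 77.5 + 61.9 − 2×65.7 = 8.0000
denominator: Q₃ − Q₁ = 77.5 − 61.9 = 15.6000
Bowley skewness = 8.0000 / 15.6000 ≈ 0.513

0.513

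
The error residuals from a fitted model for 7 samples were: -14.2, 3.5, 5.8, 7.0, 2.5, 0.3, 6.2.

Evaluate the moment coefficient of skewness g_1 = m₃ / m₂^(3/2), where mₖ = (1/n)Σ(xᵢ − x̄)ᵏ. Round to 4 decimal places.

x̄ = (-14.2 + 3.5 + 5.8 + 7.0 + 2.5 + 0.3 + 6.2) / 7 = 1.5857
deviations (xᵢ − x̄): -15.7857, 1.9143, 4.2143, 5.4143, 0.9143, -1.2857, 4.6143
Σ(xᵢ − x̄)² = 323.7086 ⇒ m₂ = 323.7086/7 = 46.24408
Σ(xᵢ − x̄)³ = -3596.1598 ⇒ m₃ = -3596.1598/7 = -513.73711
m₂^(3/2) = 46.24408^(1.5) = 314.47363
g_1 = m₃ / m₂^(3/2) = -513.73711 / 314.47363 ≈ -1.6336

-1.6336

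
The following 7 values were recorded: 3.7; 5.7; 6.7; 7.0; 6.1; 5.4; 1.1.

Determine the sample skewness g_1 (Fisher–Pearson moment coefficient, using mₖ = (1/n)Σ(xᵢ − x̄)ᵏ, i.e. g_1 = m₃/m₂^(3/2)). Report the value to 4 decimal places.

-1.1155

x̄ = (3.7 + 5.7 + 6.7 + 7.0 + 6.1 + 5.4 + 1.1) / 7 = 5.1000
deviations (xᵢ − x̄): -1.4000, 0.6000, 1.6000, 1.9000, 1.0000, 0.3000, -4.0000
Σ(xᵢ − x̄)² = 25.5800 ⇒ m₂ = 25.5800/7 = 3.65429
Σ(xᵢ − x̄)³ = -54.5460 ⇒ m₃ = -54.5460/7 = -7.79229
m₂^(3/2) = 3.65429^(1.5) = 6.98560
g_1 = m₃ / m₂^(3/2) = -7.79229 / 6.98560 ≈ -1.1155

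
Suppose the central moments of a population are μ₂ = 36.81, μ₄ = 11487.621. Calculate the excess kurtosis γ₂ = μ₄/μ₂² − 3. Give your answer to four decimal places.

μ₂² = 36.81² = 1354.97610
μ₄/μ₂² = 11487.621 / 1354.97610 = 8.47810
γ₂ = 8.47810 − 3 ≈ 5.4781

5.4781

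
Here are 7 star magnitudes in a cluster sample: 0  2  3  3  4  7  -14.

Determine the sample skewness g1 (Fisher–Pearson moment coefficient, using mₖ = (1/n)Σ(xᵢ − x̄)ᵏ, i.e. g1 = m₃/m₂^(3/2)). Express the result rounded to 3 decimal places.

x̄ = (0 + 2 + 3 + 3 + 4 + 7 - 14) / 7 = 0.7143
deviations (xᵢ − x̄): -0.7143, 1.2857, 2.2857, 2.2857, 3.2857, 6.2857, -14.7143
Σ(xᵢ − x̄)² = 279.4286 ⇒ m₂ = 279.4286/7 = 39.91837
Σ(xᵢ − x̄)³ = -2876.3265 ⇒ m₃ = -2876.3265/7 = -410.90379
m₂^(3/2) = 39.91837^(1.5) = 252.20817
g1 = m₃ / m₂^(3/2) = -410.90379 / 252.20817 ≈ -1.629

-1.629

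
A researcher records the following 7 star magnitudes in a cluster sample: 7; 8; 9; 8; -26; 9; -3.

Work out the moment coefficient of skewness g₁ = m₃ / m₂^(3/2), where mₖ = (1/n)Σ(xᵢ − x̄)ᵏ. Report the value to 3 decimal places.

x̄ = (7 + 8 + 9 + 8 - 26 + 9 - 3) / 7 = 1.7143
deviations (xᵢ − x̄): 5.2857, 6.2857, 7.2857, 6.2857, -27.7143, 7.2857, -4.7143
Σ(xᵢ − x̄)² = 1003.4286 ⇒ m₂ = 1003.4286/7 = 143.34694
Σ(xᵢ − x̄)³ = -19973.7551 ⇒ m₃ = -19973.7551/7 = -2853.39359
m₂^(3/2) = 143.34694^(1.5) = 1716.25824
g₁ = m₃ / m₂^(3/2) = -2853.39359 / 1716.25824 ≈ -1.663

-1.663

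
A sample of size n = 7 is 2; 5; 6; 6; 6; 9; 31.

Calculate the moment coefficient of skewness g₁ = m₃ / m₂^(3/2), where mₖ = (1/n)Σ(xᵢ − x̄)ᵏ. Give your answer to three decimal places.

x̄ = (2 + 5 + 6 + 6 + 6 + 9 + 31) / 7 = 9.2857
deviations (xᵢ − x̄): -7.2857, -4.2857, -3.2857, -3.2857, -3.2857, -0.2857, 21.7143
Σ(xᵢ − x̄)² = 575.4286 ⇒ m₂ = 575.4286/7 = 82.20408
Σ(xᵢ − x̄)³ = 9666.6122 ⇒ m₃ = 9666.6122/7 = 1380.94461
m₂^(3/2) = 82.20408^(1.5) = 745.31536
g₁ = m₃ / m₂^(3/2) = 1380.94461 / 745.31536 ≈ 1.853

1.853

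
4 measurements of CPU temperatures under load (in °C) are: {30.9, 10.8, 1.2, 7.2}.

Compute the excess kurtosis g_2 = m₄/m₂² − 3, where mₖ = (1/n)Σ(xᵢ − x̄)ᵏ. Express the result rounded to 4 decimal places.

x̄ = 12.5250
Σ(xᵢ − x̄)² = 497.2275 ⇒ m₂ = 124.30688
Σ(xᵢ − x̄)⁴ = 131263.5928 ⇒ m₄ = 32815.89820
m₂² = 15452.19917
g_2 = m₄/m₂² − 3 = 2.12370 − 3 ≈ -0.8763

-0.8763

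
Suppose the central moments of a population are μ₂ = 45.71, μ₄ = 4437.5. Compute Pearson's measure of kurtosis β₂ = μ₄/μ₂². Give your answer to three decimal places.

2.124

μ₂² = 45.71² = 2089.40410
μ₄/μ₂² = 4437.5 / 2089.40410 = 2.12381
β₂ ≈ 2.124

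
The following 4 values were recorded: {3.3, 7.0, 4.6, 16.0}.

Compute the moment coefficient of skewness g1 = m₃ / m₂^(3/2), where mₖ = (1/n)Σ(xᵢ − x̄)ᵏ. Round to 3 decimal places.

x̄ = (3.3 + 7.0 + 4.6 + 16.0) / 4 = 7.7250
deviations (xᵢ − x̄): -4.4250, -0.7250, -3.1250, 8.2750
Σ(xᵢ − x̄)² = 98.3475 ⇒ m₂ = 98.3475/4 = 24.58688
Σ(xᵢ − x̄)³ = 449.0929 ⇒ m₃ = 449.0929/4 = 112.27322
m₂^(3/2) = 24.58688^(1.5) = 121.91440
g1 = m₃ / m₂^(3/2) = 112.27322 / 121.91440 ≈ 0.921

0.921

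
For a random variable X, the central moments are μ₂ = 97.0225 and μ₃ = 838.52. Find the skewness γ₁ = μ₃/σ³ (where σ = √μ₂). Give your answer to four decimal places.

σ = √μ₂ = √97.0225 = 9.85000
σ³ = μ₂^(3/2) = 955.67163
γ₁ = μ₃/σ³ = 838.52 / 955.67163 ≈ 0.8774

0.8774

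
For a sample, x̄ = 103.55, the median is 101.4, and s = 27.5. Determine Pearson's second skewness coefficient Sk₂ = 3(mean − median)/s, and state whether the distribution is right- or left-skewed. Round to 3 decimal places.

0.235, right-skewed

Sk₂ = 3(103.55 − 101.4) / 27.5 = 3 × 2.1500 / 27.5
    = 6.4500 / 27.5 ≈ 0.235
Sk₂ > 0 ⇒ mean > median ⇒ right-skewed (positive skew).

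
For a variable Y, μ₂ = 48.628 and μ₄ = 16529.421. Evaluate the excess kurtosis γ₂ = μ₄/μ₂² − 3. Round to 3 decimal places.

μ₂² = 48.628² = 2364.68238
μ₄/μ₂² = 16529.421 / 2364.68238 = 6.99012
γ₂ = 6.99012 − 3 ≈ 3.990

3.990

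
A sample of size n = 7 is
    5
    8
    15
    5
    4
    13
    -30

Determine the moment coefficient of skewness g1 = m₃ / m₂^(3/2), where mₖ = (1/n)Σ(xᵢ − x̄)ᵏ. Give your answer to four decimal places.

x̄ = (5 + 8 + 15 + 5 + 4 + 13 - 30) / 7 = 2.8571
deviations (xᵢ − x̄): 2.1429, 5.1429, 12.1429, 2.1429, 1.1429, 10.1429, -32.8571
Σ(xᵢ − x̄)² = 1366.8571 ⇒ m₂ = 1366.8571/7 = 195.26531
Σ(xᵢ − x̄)³ = -32481.1837 ⇒ m₃ = -32481.1837/7 = -4640.16910
m₂^(3/2) = 195.26531^(1.5) = 2728.58590
g1 = m₃ / m₂^(3/2) = -4640.16910 / 2728.58590 ≈ -1.7006

-1.7006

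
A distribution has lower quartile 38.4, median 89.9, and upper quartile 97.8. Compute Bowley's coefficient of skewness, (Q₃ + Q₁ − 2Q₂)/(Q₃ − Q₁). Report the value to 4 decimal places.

numerator: Q₃ + Q₁ − 2Q₂ = 97.8 + 38.4 − 2×89.9 = -43.6000
denominator: Q₃ − Q₁ = 97.8 − 38.4 = 59.4000
Bowley skewness = -43.6000 / 59.4000 ≈ -0.7340

-0.7340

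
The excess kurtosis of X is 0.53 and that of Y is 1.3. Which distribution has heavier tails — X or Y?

Higher excess kurtosis ⇒ heavier tails relative to the normal distribution.
0.53 vs 1.3: the larger is 1.3, so Y has heavier tails.

Y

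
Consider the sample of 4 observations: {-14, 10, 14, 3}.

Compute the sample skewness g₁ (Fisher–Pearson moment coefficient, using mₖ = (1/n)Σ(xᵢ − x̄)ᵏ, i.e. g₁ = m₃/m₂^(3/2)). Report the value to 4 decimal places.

x̄ = (-14 + 10 + 14 + 3) / 4 = 3.2500
deviations (xᵢ − x̄): -17.2500, 6.7500, 10.7500, -0.2500
Σ(xᵢ − x̄)² = 458.7500 ⇒ m₂ = 458.7500/4 = 114.68750
Σ(xᵢ − x̄)³ = -3583.1250 ⇒ m₃ = -3583.1250/4 = -895.78125
m₂^(3/2) = 114.68750^(1.5) = 1228.21424
g₁ = m₃ / m₂^(3/2) = -895.78125 / 1228.21424 ≈ -0.7293

-0.7293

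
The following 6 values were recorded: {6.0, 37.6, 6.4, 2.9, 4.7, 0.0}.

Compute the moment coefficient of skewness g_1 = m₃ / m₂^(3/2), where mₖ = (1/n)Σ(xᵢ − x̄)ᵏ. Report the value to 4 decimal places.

1.6723

x̄ = (6.0 + 37.6 + 6.4 + 2.9 + 4.7 + 0.0) / 6 = 9.6000
deviations (xᵢ − x̄): -3.6000, 28.0000, -3.2000, -6.7000, -4.9000, -9.6000
Σ(xᵢ − x̄)² = 968.2600 ⇒ m₂ = 968.2600/6 = 161.37667
Σ(xᵢ − x̄)³ = 20569.4280 ⇒ m₃ = 20569.4280/6 = 3428.23800
m₂^(3/2) = 161.37667^(1.5) = 2050.03422
g_1 = m₃ / m₂^(3/2) = 3428.23800 / 2050.03422 ≈ 1.6723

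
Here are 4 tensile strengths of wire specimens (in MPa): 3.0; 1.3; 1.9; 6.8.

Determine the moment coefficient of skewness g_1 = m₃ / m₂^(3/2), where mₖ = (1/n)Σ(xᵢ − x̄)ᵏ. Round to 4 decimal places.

0.8910

x̄ = (3.0 + 1.3 + 1.9 + 6.8) / 4 = 3.2500
deviations (xᵢ − x̄): -0.2500, -1.9500, -1.3500, 3.5500
Σ(xᵢ − x̄)² = 18.2900 ⇒ m₂ = 18.2900/4 = 4.57250
Σ(xᵢ − x̄)³ = 34.8480 ⇒ m₃ = 34.8480/4 = 8.71200
m₂^(3/2) = 4.57250^(1.5) = 9.77756
g_1 = m₃ / m₂^(3/2) = 8.71200 / 9.77756 ≈ 0.8910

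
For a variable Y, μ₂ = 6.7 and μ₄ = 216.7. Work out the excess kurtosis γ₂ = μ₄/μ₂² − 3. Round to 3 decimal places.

1.827

μ₂² = 6.7² = 44.89000
μ₄/μ₂² = 216.7 / 44.89000 = 4.82736
γ₂ = 4.82736 − 3 ≈ 1.827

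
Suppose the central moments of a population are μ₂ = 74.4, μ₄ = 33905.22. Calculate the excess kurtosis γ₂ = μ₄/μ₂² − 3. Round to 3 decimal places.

3.125

μ₂² = 74.4² = 5535.36000
μ₄/μ₂² = 33905.22 / 5535.36000 = 6.12521
γ₂ = 6.12521 − 3 ≈ 3.125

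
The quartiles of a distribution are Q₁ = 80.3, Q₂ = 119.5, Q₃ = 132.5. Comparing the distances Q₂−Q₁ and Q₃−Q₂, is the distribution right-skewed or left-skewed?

Q₂ − Q₁ = 39.2;  Q₃ − Q₂ = 13.0
Q₂ − Q₁ > Q₃ − Q₂ ⇒ the lower half is more spread out ⇒ left-skewed.

left-skewed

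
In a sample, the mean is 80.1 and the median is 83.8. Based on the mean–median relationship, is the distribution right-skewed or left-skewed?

mean − median = 80.1 − 83.8 = -3.7
mean < median ⇒ the longer tail is on the left ⇒ left-skewed (negatively skewed).

left-skewed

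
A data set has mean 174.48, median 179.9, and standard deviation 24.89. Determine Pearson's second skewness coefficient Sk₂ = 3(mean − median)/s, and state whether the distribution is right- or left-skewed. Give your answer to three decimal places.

Sk₂ = 3(174.48 − 179.9) / 24.89 = 3 × -5.4200 / 24.89
    = -16.2600 / 24.89 ≈ -0.653
Sk₂ < 0 ⇒ mean < median ⇒ left-skewed (negative skew).

-0.653, left-skewed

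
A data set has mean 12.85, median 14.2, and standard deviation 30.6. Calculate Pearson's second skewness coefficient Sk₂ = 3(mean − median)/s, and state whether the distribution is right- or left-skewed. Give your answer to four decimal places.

Sk₂ = 3(12.85 − 14.2) / 30.6 = 3 × -1.3500 / 30.6
    = -4.0500 / 30.6 ≈ -0.1324
Sk₂ < 0 ⇒ mean < median ⇒ left-skewed (negative skew).

-0.1324, left-skewed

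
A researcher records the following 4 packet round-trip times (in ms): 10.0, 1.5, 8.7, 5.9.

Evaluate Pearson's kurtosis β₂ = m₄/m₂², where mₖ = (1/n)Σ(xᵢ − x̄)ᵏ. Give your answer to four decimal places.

1.7892

x̄ = 6.5250
Σ(xᵢ − x̄)² = 42.4475 ⇒ m₂ = 10.61188
Σ(xᵢ − x̄)⁴ = 805.9462 ⇒ m₄ = 201.48655
m₂² = 112.61189
β₂ = m₄/m₂² = 201.48655 / 112.61189 ≈ 1.7892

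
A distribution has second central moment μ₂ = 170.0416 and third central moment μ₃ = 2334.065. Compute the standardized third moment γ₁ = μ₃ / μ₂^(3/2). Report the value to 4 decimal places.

σ = √μ₂ = √170.0416 = 13.04000
σ³ = μ₂^(3/2) = 2217.34246
γ₁ = μ₃/σ³ = 2334.065 / 2217.34246 ≈ 1.0526

1.0526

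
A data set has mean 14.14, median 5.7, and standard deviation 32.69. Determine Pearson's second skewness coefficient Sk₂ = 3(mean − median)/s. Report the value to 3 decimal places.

0.775

Sk₂ = 3(14.14 − 5.7) / 32.69 = 3 × 8.4400 / 32.69
    = 25.3200 / 32.69 ≈ 0.775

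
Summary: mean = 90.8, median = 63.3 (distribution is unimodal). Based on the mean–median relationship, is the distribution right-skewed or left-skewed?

mean − median = 90.8 − 63.3 = 27.5
mean > median ⇒ the longer tail is on the right ⇒ right-skewed (positively skewed).

right-skewed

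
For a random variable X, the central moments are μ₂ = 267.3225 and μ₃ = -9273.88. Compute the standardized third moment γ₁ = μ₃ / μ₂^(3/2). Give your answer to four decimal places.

-2.1218

σ = √μ₂ = √267.3225 = 16.35000
σ³ = μ₂^(3/2) = 4370.72287
γ₁ = μ₃/σ³ = -9273.88 / 4370.72287 ≈ -2.1218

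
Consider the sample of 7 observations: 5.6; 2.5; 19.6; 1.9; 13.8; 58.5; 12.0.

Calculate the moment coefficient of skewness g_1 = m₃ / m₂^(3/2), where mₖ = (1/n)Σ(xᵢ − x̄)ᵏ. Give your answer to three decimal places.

x̄ = (5.6 + 2.5 + 19.6 + 1.9 + 13.8 + 58.5 + 12.0) / 7 = 16.2714
deviations (xᵢ − x̄): -10.6714, -13.7714, 3.3286, -14.3714, -2.4714, 42.2286, -4.2714
Σ(xᵢ − x̄)² = 2328.7543 ⇒ m₂ = 2328.7543/7 = 332.67918
Σ(xᵢ − x̄)³ = 68452.7617 ⇒ m₃ = 68452.7617/7 = 9778.96595
m₂^(3/2) = 332.67918^(1.5) = 6067.90036
g_1 = m₃ / m₂^(3/2) = 9778.96595 / 6067.90036 ≈ 1.612

1.612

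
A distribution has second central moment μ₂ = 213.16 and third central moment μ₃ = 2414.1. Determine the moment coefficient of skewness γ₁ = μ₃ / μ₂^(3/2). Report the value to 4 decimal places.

σ = √μ₂ = √213.16 = 14.60000
σ³ = μ₂^(3/2) = 3112.13600
γ₁ = μ₃/σ³ = 2414.1 / 3112.13600 ≈ 0.7757

0.7757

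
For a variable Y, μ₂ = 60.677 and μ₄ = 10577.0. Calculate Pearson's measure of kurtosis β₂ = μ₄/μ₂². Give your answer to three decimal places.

μ₂² = 60.677² = 3681.69833
μ₄/μ₂² = 10577.0 / 3681.69833 = 2.87286
β₂ ≈ 2.873

2.873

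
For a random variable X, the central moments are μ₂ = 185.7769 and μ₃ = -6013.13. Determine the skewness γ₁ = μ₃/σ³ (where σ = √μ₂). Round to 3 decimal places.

-2.375

σ = √μ₂ = √185.7769 = 13.63000
σ³ = μ₂^(3/2) = 2532.13915
γ₁ = μ₃/σ³ = -6013.13 / 2532.13915 ≈ -2.375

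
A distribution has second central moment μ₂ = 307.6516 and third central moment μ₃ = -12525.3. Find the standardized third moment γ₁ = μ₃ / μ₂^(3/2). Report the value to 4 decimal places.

σ = √μ₂ = √307.6516 = 17.54000
σ³ = μ₂^(3/2) = 5396.20906
γ₁ = μ₃/σ³ = -12525.3 / 5396.20906 ≈ -2.3211

-2.3211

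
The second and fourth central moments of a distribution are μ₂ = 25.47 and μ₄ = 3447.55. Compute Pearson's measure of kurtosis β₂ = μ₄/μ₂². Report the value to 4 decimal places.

5.3144

μ₂² = 25.47² = 648.72090
μ₄/μ₂² = 3447.55 / 648.72090 = 5.31438
β₂ ≈ 5.3144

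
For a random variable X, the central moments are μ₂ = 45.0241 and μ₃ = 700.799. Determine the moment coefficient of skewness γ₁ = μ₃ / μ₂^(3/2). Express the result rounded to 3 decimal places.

2.320

σ = √μ₂ = √45.0241 = 6.71000
σ³ = μ₂^(3/2) = 302.11171
γ₁ = μ₃/σ³ = 700.799 / 302.11171 ≈ 2.320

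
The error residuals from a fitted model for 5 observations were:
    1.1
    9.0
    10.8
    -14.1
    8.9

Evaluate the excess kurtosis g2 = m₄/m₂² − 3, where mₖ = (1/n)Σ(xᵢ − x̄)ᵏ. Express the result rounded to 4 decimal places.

-0.4270

x̄ = 3.1400
Σ(xᵢ − x̄)² = 427.5720 ⇒ m₂ = 85.51440
Σ(xᵢ − x̄)⁴ = 94078.4080 ⇒ m₄ = 18815.68159
m₂² = 7312.71261
g2 = m₄/m₂² − 3 = 2.57301 − 3 ≈ -0.4270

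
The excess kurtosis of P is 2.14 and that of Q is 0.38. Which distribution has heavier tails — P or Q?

Higher excess kurtosis ⇒ heavier tails relative to the normal distribution.
2.14 vs 0.38: the larger is 2.14, so P has heavier tails.

P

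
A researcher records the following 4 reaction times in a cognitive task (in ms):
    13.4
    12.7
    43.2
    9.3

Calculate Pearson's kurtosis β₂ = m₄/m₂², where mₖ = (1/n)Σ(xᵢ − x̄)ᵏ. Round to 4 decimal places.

2.3019

x̄ = 19.6500
Σ(xᵢ − x̄)² = 749.0900 ⇒ m₂ = 187.27250
Σ(xᵢ − x̄)⁴ = 322918.1734 ⇒ m₄ = 80729.54336
m₂² = 35070.98926
β₂ = m₄/m₂² = 80729.54336 / 35070.98926 ≈ 2.3019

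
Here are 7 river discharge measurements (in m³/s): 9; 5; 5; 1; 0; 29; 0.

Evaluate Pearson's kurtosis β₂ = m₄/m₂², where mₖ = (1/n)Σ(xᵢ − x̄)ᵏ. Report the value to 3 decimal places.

x̄ = 7.0000
Σ(xᵢ − x̄)² = 630.0000 ⇒ m₂ = 90.00000
Σ(xᵢ − x̄)⁴ = 240402.0000 ⇒ m₄ = 34343.14286
m₂² = 8100.00000
β₂ = m₄/m₂² = 34343.14286 / 8100.00000 ≈ 4.240

4.240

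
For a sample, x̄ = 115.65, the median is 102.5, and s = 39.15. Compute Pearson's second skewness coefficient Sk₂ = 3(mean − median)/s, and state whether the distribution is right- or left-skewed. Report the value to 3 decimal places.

Sk₂ = 3(115.65 − 102.5) / 39.15 = 3 × 13.1500 / 39.15
    = 39.4500 / 39.15 ≈ 1.008
Sk₂ > 0 ⇒ mean > median ⇒ right-skewed (positive skew).

1.008, right-skewed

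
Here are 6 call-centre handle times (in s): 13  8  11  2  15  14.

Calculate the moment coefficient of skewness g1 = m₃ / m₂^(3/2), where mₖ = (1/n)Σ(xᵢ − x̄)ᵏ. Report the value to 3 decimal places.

-0.923

x̄ = (13 + 8 + 11 + 2 + 15 + 14) / 6 = 10.5000
deviations (xᵢ − x̄): 2.5000, -2.5000, 0.5000, -8.5000, 4.5000, 3.5000
Σ(xᵢ − x̄)² = 117.5000 ⇒ m₂ = 117.5000/6 = 19.58333
Σ(xᵢ − x̄)³ = -480.0000 ⇒ m₃ = -480.0000/6 = -80.00000
m₂^(3/2) = 19.58333^(1.5) = 86.66224
g1 = m₃ / m₂^(3/2) = -80.00000 / 86.66224 ≈ -0.923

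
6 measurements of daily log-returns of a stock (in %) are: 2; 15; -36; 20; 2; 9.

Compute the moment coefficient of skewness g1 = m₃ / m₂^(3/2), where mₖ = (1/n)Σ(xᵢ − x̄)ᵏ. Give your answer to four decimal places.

-1.2869

x̄ = (2 + 15 - 36 + 20 + 2 + 9) / 6 = 2.0000
deviations (xᵢ − x̄): 0.0000, 13.0000, -38.0000, 18.0000, 0.0000, 7.0000
Σ(xᵢ − x̄)² = 1986.0000 ⇒ m₂ = 1986.0000/6 = 331.00000
Σ(xᵢ − x̄)³ = -46500.0000 ⇒ m₃ = -46500.0000/6 = -7750.00000
m₂^(3/2) = 331.00000^(1.5) = 6022.01719
g1 = m₃ / m₂^(3/2) = -7750.00000 / 6022.01719 ≈ -1.2869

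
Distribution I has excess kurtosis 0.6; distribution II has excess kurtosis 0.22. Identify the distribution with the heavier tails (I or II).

Higher excess kurtosis ⇒ heavier tails relative to the normal distribution.
0.6 vs 0.22: the larger is 0.6, so I has heavier tails.

I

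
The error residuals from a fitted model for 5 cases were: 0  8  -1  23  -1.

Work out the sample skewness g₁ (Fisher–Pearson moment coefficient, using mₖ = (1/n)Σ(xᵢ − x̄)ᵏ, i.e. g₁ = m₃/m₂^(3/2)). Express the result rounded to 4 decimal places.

x̄ = (0 + 8 - 1 + 23 - 1) / 5 = 5.8000
deviations (xᵢ − x̄): -5.8000, 2.2000, -6.8000, 17.2000, -6.8000
Σ(xᵢ − x̄)² = 426.8000 ⇒ m₂ = 426.8000/5 = 85.36000
Σ(xᵢ − x̄)³ = 4275.1200 ⇒ m₃ = 4275.1200/5 = 855.02400
m₂^(3/2) = 85.36000^(1.5) = 788.64510
g₁ = m₃ / m₂^(3/2) = 855.02400 / 788.64510 ≈ 1.0842

1.0842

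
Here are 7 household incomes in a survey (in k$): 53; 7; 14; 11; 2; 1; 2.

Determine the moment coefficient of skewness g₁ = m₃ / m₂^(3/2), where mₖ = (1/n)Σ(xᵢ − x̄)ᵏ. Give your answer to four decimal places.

x̄ = (53 + 7 + 14 + 11 + 2 + 1 + 2) / 7 = 12.8571
deviations (xᵢ − x̄): 40.1429, -5.8571, 1.1429, -1.8571, -10.8571, -11.8571, -10.8571
Σ(xᵢ − x̄)² = 2026.8571 ⇒ m₂ = 2026.8571/7 = 289.55102
Σ(xᵢ − x̄)³ = 60255.6735 ⇒ m₃ = 60255.6735/7 = 8607.95335
m₂^(3/2) = 289.55102^(1.5) = 4927.05772
g₁ = m₃ / m₂^(3/2) = 8607.95335 / 4927.05772 ≈ 1.7471

1.7471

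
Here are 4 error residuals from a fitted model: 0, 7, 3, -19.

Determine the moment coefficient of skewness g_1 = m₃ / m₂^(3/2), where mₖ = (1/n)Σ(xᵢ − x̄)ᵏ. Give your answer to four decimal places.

-0.9424

x̄ = (0 + 7 + 3 - 19) / 4 = -2.2500
deviations (xᵢ − x̄): 2.2500, 9.2500, 5.2500, -16.7500
Σ(xᵢ − x̄)² = 398.7500 ⇒ m₂ = 398.7500/4 = 99.68750
Σ(xᵢ − x̄)³ = -3751.8750 ⇒ m₃ = -3751.8750/4 = -937.96875
m₂^(3/2) = 99.68750^(1.5) = 995.31616
g_1 = m₃ / m₂^(3/2) = -937.96875 / 995.31616 ≈ -0.9424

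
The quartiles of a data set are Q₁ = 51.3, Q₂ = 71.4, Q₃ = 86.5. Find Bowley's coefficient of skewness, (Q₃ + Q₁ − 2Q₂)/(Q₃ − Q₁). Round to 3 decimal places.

numerator: Q₃ + Q₁ − 2Q₂ = 86.5 + 51.3 − 2×71.4 = -5.0000
denominator: Q₃ − Q₁ = 86.5 − 51.3 = 35.2000
Bowley skewness = -5.0000 / 35.2000 ≈ -0.142

-0.142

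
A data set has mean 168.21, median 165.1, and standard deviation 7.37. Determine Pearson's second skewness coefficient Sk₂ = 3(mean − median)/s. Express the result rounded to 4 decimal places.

Sk₂ = 3(168.21 − 165.1) / 7.37 = 3 × 3.1100 / 7.37
    = 9.3300 / 7.37 ≈ 1.2659

1.2659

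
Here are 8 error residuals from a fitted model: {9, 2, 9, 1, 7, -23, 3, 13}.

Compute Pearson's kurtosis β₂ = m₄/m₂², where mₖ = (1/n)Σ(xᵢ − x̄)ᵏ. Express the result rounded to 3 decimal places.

x̄ = 2.6250
Σ(xᵢ − x̄)² = 867.8750 ⇒ m₂ = 108.48438
Σ(xᵢ − x̄)⁴ = 446440.2441 ⇒ m₄ = 55805.03052
m₂² = 11768.85962
β₂ = m₄/m₂² = 55805.03052 / 11768.85962 ≈ 4.742

4.742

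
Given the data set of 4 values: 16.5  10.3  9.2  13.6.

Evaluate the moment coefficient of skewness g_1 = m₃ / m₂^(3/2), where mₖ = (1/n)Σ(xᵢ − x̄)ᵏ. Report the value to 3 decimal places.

0.303

x̄ = (16.5 + 10.3 + 9.2 + 13.6) / 4 = 12.4000
deviations (xᵢ − x̄): 4.1000, -2.1000, -3.2000, 1.2000
Σ(xᵢ − x̄)² = 32.9000 ⇒ m₂ = 32.9000/4 = 8.22500
Σ(xᵢ − x̄)³ = 28.6200 ⇒ m₃ = 28.6200/4 = 7.15500
m₂^(3/2) = 8.22500^(1.5) = 23.58869
g_1 = m₃ / m₂^(3/2) = 7.15500 / 23.58869 ≈ 0.303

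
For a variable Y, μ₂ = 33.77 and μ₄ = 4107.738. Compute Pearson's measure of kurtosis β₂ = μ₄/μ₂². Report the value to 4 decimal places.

μ₂² = 33.77² = 1140.41290
μ₄/μ₂² = 4107.738 / 1140.41290 = 3.60197
β₂ ≈ 3.6020

3.6020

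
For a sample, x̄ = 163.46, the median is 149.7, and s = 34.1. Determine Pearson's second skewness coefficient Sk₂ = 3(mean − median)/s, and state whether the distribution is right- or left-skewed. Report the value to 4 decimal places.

Sk₂ = 3(163.46 − 149.7) / 34.1 = 3 × 13.7600 / 34.1
    = 41.2800 / 34.1 ≈ 1.2106
Sk₂ > 0 ⇒ mean > median ⇒ right-skewed (positive skew).

1.2106, right-skewed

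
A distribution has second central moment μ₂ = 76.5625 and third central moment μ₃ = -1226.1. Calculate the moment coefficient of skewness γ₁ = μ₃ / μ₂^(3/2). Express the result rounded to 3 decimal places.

-1.830

σ = √μ₂ = √76.5625 = 8.75000
σ³ = μ₂^(3/2) = 669.92188
γ₁ = μ₃/σ³ = -1226.1 / 669.92188 ≈ -1.830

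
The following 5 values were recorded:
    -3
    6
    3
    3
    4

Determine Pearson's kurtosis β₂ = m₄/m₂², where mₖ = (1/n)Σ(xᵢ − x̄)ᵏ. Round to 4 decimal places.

2.7434

x̄ = 2.6000
Σ(xᵢ − x̄)² = 45.2000 ⇒ m₂ = 9.04000
Σ(xᵢ − x̄)⁴ = 1120.9760 ⇒ m₄ = 224.19520
m₂² = 81.72160
β₂ = m₄/m₂² = 224.19520 / 81.72160 ≈ 2.7434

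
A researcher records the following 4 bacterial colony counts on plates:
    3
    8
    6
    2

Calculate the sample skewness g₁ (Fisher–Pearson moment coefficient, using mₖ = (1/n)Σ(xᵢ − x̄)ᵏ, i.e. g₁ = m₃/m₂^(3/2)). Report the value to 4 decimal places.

0.1866

x̄ = (3 + 8 + 6 + 2) / 4 = 4.7500
deviations (xᵢ − x̄): -1.7500, 3.2500, 1.2500, -2.7500
Σ(xᵢ − x̄)² = 22.7500 ⇒ m₂ = 22.7500/4 = 5.68750
Σ(xᵢ − x̄)³ = 10.1250 ⇒ m₃ = 10.1250/4 = 2.53125
m₂^(3/2) = 5.68750^(1.5) = 13.56382
g₁ = m₃ / m₂^(3/2) = 2.53125 / 13.56382 ≈ 0.1866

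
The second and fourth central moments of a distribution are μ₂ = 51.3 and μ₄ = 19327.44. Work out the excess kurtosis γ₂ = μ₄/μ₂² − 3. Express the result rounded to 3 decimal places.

4.344

μ₂² = 51.3² = 2631.69000
μ₄/μ₂² = 19327.44 / 2631.69000 = 7.34412
γ₂ = 7.34412 − 3 ≈ 4.344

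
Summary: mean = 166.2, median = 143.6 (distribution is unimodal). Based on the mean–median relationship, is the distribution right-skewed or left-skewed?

right-skewed

mean − median = 166.2 − 143.6 = 22.6
mean > median ⇒ the longer tail is on the right ⇒ right-skewed (positively skewed).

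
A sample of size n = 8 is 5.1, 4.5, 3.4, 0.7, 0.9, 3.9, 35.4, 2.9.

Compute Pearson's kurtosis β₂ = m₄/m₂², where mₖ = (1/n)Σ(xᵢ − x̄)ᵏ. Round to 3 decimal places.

5.935

x̄ = 7.1000
Σ(xᵢ − x̄)² = 932.6200 ⇒ m₂ = 116.57750
Σ(xᵢ − x̄)⁴ = 645245.2882 ⇒ m₄ = 80655.66102
m₂² = 13590.31351
β₂ = m₄/m₂² = 80655.66102 / 13590.31351 ≈ 5.935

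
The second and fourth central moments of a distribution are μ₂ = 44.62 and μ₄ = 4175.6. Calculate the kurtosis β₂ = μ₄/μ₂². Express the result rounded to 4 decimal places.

2.0973

μ₂² = 44.62² = 1990.94440
μ₄/μ₂² = 4175.6 / 1990.94440 = 2.09730
β₂ ≈ 2.0973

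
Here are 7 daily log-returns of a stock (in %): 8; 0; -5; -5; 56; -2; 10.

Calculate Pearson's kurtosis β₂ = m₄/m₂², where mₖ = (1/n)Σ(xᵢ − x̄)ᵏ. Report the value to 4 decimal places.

x̄ = 8.8571
Σ(xᵢ − x̄)² = 2804.8571 ⇒ m₂ = 400.69388
Σ(xᵢ − x̄)⁴ = 5033074.7464 ⇒ m₄ = 719010.67805
m₂² = 160555.58351
β₂ = m₄/m₂² = 719010.67805 / 160555.58351 ≈ 4.4783

4.4783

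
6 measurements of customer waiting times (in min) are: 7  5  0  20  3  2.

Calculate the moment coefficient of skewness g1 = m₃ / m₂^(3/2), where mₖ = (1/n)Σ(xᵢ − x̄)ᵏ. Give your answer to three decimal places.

x̄ = (7 + 5 + 0 + 20 + 3 + 2) / 6 = 6.1667
deviations (xᵢ − x̄): 0.8333, -1.1667, -6.1667, 13.8333, -3.1667, -4.1667
Σ(xᵢ − x̄)² = 258.8333 ⇒ m₂ = 258.8333/6 = 43.13889
Σ(xᵢ − x̄)³ = 2307.5556 ⇒ m₃ = 2307.5556/6 = 384.59259
m₂^(3/2) = 43.13889^(1.5) = 283.33709
g1 = m₃ / m₂^(3/2) = 384.59259 / 283.33709 ≈ 1.357

1.357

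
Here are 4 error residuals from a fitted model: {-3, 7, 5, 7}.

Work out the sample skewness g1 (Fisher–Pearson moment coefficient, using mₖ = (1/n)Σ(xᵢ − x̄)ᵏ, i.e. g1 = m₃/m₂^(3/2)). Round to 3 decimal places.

-1.027

x̄ = (-3 + 7 + 5 + 7) / 4 = 4.0000
deviations (xᵢ − x̄): -7.0000, 3.0000, 1.0000, 3.0000
Σ(xᵢ − x̄)² = 68.0000 ⇒ m₂ = 68.0000/4 = 17.00000
Σ(xᵢ − x̄)³ = -288.0000 ⇒ m₃ = -288.0000/4 = -72.00000
m₂^(3/2) = 17.00000^(1.5) = 70.09280
g1 = m₃ / m₂^(3/2) = -72.00000 / 70.09280 ≈ -1.027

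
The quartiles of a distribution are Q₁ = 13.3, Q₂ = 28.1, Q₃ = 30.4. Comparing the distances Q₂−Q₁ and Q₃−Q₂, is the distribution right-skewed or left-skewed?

left-skewed

Q₂ − Q₁ = 14.8;  Q₃ − Q₂ = 2.3
Q₂ − Q₁ > Q₃ − Q₂ ⇒ the lower half is more spread out ⇒ left-skewed.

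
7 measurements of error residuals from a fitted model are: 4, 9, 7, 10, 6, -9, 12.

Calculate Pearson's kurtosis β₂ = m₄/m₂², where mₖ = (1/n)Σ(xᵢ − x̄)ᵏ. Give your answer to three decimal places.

x̄ = 5.5714
Σ(xᵢ − x̄)² = 289.7143 ⇒ m₂ = 41.38776
Σ(xᵢ − x̄)⁴ = 47323.5569 ⇒ m₄ = 6760.50812
m₂² = 1712.94627
β₂ = m₄/m₂² = 6760.50812 / 1712.94627 ≈ 3.947

3.947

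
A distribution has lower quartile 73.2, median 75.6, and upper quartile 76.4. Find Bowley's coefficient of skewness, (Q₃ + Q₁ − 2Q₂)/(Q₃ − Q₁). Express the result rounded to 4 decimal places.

numerator: Q₃ + Q₁ − 2Q₂ = 76.4 + 73.2 − 2×75.6 = -1.6000
denominator: Q₃ − Q₁ = 76.4 − 73.2 = 3.2000
Bowley skewness = -1.6000 / 3.2000 ≈ -0.5000

-0.5000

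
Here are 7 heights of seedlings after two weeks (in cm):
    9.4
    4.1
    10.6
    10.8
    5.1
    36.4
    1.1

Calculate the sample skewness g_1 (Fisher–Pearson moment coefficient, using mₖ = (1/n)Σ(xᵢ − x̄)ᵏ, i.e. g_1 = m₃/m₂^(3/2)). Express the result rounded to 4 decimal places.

x̄ = (9.4 + 4.1 + 10.6 + 10.8 + 5.1 + 36.4 + 1.1) / 7 = 11.0714
deviations (xᵢ − x̄): -1.6714, -6.9714, -0.4714, -0.2714, -5.9714, 25.3286, -9.9714
Σ(xᵢ − x̄)² = 828.3143 ⇒ m₂ = 828.3143/7 = 118.33061
Σ(xᵢ − x̄)³ = 14701.2105 ⇒ m₃ = 14701.2105/7 = 2100.17293
m₂^(3/2) = 118.33061^(1.5) = 1287.19892
g_1 = m₃ / m₂^(3/2) = 2100.17293 / 1287.19892 ≈ 1.6316

1.6316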